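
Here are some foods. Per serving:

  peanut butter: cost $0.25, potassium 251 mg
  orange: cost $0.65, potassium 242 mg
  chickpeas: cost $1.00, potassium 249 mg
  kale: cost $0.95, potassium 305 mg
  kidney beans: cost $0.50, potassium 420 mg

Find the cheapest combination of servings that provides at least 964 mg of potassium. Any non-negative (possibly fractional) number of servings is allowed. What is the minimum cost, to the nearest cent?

Cost per mg of potassium: peanut butter $0.0010, kidney beans $0.0012, orange $0.0027, kale $0.0031, chickpeas $0.0040.
With no serving limits, use only peanut butter: 964 mg / 251 mg = 3.841 servings × $0.25 = $0.96.

$0.96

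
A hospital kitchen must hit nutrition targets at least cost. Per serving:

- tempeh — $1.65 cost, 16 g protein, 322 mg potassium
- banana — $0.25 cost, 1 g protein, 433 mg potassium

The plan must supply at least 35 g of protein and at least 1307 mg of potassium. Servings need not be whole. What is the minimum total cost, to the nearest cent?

$3.82

This is a tiny linear program; its minimum lies at a vertex of the feasible set. List the vertices and price them.
tempeh only: max(35/16, 1307/322) = 4.059 servings → $6.70.
banana only: max(35/1, 1307/433) = 35 servings → $8.75.
tempeh + banana with both tight: 2.096 servings and 1.46 servings → $3.82.
So the least-cost plan costs $3.82.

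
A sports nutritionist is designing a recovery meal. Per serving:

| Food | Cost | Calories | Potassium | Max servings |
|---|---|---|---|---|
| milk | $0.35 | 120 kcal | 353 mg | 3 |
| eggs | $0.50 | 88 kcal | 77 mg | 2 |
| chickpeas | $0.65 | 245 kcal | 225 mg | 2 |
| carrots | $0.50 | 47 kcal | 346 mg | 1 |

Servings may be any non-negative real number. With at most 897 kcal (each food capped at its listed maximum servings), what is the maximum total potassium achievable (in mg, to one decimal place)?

1855.0 mg

Potassium per kcal: carrots 7.362, milk 2.942, chickpeas 0.9184, eggs 0.875.
Take 1 serving of carrots: uses 47 kcal, +346.0 mg potassium (running total 346.0 mg).
Take 3 servings of milk: uses 360 kcal, +1059.0 mg potassium (running total 1405.0 mg).
Take 2 servings of chickpeas: uses 490 kcal, +450.0 mg potassium (running total 1855.0 mg).
Filling greedily by potassium-per-kcal is optimal for one linear limit, giving 1855.0 mg.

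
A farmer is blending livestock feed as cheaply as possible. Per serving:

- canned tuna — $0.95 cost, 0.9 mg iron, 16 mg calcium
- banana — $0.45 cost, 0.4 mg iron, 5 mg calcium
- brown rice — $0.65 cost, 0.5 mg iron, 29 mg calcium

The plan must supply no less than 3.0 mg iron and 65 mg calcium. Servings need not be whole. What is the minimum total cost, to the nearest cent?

$3.24

canned tuna only: max(3.0/0.9, 65/16) = 4.062 servings → $3.86.
banana only: max(3.0/0.4, 65/5) = 13 servings → $5.85.
brown rice only: max(3.0/0.5, 65/29) = 6 servings → $3.90.
canned tuna + banana: intersection lies outside the first quadrant.
canned tuna + brown rice with both tight: 3.011 servings and 0.5801 servings → $3.24.
banana + brown rice with both tight: 5.989 servings and 1.209 servings → $3.48.
The minimum over all feasible corners is $3.24.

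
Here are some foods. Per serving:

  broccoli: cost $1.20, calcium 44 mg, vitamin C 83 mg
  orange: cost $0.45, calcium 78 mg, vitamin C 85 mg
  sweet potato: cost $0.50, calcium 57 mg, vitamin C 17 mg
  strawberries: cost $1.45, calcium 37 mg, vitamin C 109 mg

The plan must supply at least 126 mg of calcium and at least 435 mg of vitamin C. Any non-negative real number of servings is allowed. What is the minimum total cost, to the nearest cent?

At the optimum either one food covers both requirements or two foods hit both targets exactly; no other combination can be cheaper.
broccoli only: max(126/44, 435/83) = 5.241 servings → $6.29.
orange only: max(126/78, 435/85) = 5.118 servings → $2.30.
sweet potato only: max(126/57, 435/17) = 25.59 servings → $12.79.
strawberries only: max(126/37, 435/109) = 3.991 servings → $5.79.
broccoli + orange: intersection lies outside the first quadrant.
broccoli + sweet potato: intersection lies outside the first quadrant.
broccoli + strawberries: intersection lies outside the first quadrant.
orange + sweet potato: intersection lies outside the first quadrant.
orange + strawberries with both targets exact would need a negative amount; discard.
sweet potato + strawberries with both targets exact would need a negative amount; discard.
The minimum over all feasible corners is $2.30.

$2.30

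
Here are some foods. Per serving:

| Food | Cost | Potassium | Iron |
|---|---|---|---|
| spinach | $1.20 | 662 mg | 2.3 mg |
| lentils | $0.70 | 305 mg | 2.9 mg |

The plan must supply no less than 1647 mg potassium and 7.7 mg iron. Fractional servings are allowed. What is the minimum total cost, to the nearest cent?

For a min-cost LP with two ≥-constraints, a basic feasible solution has at most two positive variables.
spinach only: max(1647/662, 7.7/2.3) = 3.348 servings → $4.02.
lentils only: max(1647/305, 7.7/2.9) = 5.4 servings → $3.78.
spinach + lentils with both tight: 1.993 servings and 1.075 servings → $3.14.
The minimum over all feasible corners is $3.14.

$3.14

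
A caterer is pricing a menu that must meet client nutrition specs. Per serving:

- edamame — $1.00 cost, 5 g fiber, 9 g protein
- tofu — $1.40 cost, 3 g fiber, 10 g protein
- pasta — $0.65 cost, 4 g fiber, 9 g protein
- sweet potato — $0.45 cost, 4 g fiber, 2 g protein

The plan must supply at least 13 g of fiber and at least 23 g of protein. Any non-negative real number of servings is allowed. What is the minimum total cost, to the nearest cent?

Two binding constraints pin down two serving amounts, so the optimal mix uses at most two foods. The candidates are each food alone (scaled to the tighter of fiber/protein) and each pair with both constraints tight.
edamame only: max(13/5, 23/9) = 2.6 servings → $2.60.
tofu only: max(13/3, 23/10) = 4.333 servings → $6.07.
pasta only: max(13/4, 23/9) = 3.25 servings → $2.11.
sweet potato only: max(13/4, 23/2) = 11.5 servings → $5.17.
edamame + tofu: the both-tight solution has a negative serving — not a feasible corner.
edamame + pasta: the both-tight solution has a negative serving — not a feasible corner.
edamame + sweet potato with both tight: 2.538 servings and 0.07692 servings → $2.57.
tofu + pasta: intersection lies outside the first quadrant.
tofu + sweet potato with both tight: 1.941 servings and 1.794 servings → $3.52.
pasta + sweet potato with both tight: 2.357 servings and 0.8929 servings → $1.93.
The minimum over all feasible corners is $1.93.

$1.93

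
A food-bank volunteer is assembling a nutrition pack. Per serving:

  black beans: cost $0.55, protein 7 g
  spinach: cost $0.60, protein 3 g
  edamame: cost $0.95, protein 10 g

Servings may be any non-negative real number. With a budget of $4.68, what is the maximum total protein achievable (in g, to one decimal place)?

Protein per dollar: black beans 12.73, edamame 10.53, spinach 5.
With no serving limits, spend the whole cost allowance on black beans: $4.68 / $0.55 × 7 g = 59.6 g.

59.6 g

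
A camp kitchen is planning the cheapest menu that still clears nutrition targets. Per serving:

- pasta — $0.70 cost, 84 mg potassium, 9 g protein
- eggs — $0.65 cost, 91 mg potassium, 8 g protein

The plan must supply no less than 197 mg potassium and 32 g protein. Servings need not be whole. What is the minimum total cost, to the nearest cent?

Two binding constraints pin down two serving amounts, so the optimal mix uses at most two foods. The candidates are each food alone (scaled to the tighter of potassium/protein) and each pair with both constraints tight.
pasta only: max(197/84, 32/9) = 3.556 servings → $2.49.
eggs only: max(197/91, 32/8) = 4 servings → $2.60.
pasta + eggs: intersection lies outside the first quadrant.
Cheapest feasible corner: $2.49.

$2.49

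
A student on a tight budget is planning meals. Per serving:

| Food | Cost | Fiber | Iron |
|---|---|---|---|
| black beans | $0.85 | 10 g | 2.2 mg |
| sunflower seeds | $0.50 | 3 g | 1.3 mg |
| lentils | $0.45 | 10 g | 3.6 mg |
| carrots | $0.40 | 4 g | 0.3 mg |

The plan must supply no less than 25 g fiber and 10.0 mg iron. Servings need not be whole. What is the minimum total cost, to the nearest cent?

For a min-cost LP with two ≥-constraints, a basic feasible solution has at most two positive variables.
black beans only: max(25/10, 10.0/2.2) = 4.545 servings → $3.86.
sunflower seeds only: max(25/3, 10.0/1.3) = 8.333 servings → $4.17.
lentils only: max(25/10, 10.0/3.6) = 2.778 servings → $1.25.
carrots only: max(25/4, 10.0/0.3) = 33.33 servings → $13.33.
black beans + sunflower seeds with both tight: 0.3906 servings and 7.031 servings → $3.85.
black beans + lentils: the both-tight solution has a negative serving — not a feasible corner.
black beans + carrots with both targets exact would need a negative amount; discard.
sunflower seeds + lentils with both tight: 4.545 servings and 1.136 servings → $2.78.
sunflower seeds + carrots with both tight: 7.558 servings and 0.5814 servings → $4.01.
lentils + carrots: the both-tight solution has a negative serving — not a feasible corner.
So the least-cost plan costs $1.25.

$1.25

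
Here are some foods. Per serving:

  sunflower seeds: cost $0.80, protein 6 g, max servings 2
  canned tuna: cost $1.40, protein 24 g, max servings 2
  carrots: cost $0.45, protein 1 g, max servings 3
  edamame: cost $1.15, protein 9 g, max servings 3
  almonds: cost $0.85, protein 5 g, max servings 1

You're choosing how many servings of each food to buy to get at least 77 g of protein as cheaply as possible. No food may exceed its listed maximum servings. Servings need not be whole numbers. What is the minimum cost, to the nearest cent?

Cost per g of protein: canned tuna $0.0583, edamame $0.1278, sunflower seeds $0.1333, almonds $0.1700, carrots $0.4500.
Take 2 servings of canned tuna: +48.0 g protein for $2.80 (total $2.80, still need 29.0 g).
Take 3 servings of edamame: +27.0 g protein for $3.45 (total $6.25, still need 2.0 g).
Take 0.3333 servings of sunflower seeds: +2.0 g protein for $0.27 (total $6.52, still need 0.0 g).
Greedy by cheapest-per-g is optimal for a single linear constraint, so the minimum cost is $6.52.

$6.52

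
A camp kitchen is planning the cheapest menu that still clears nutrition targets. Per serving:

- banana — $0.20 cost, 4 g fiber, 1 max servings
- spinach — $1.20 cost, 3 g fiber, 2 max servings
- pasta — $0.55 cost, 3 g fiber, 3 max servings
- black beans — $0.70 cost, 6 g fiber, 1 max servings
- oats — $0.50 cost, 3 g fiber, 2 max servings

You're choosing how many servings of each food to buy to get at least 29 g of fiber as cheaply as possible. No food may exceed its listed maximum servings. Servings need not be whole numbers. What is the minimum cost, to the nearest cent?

$5.15

Cost per g of fiber: banana $0.0500, black beans $0.1167, oats $0.1667, pasta $0.1833, spinach $0.4000.
Take 1 serving of banana: +4.0 g fiber for $0.20 (total $0.20, still need 25.0 g).
Take 1 serving of black beans: +6.0 g fiber for $0.70 (total $0.90, still need 19.0 g).
Take 2 servings of oats: +6.0 g fiber for $1.00 (total $1.90, still need 13.0 g).
Take 3 servings of pasta: +9.0 g fiber for $1.65 (total $3.55, still need 4.0 g).
Take 1.333 servings of spinach: +4.0 g fiber for $1.60 (total $5.15, still need 0.0 g).
Greedy by cheapest-per-g is optimal for a single linear constraint, so the minimum cost is $5.15.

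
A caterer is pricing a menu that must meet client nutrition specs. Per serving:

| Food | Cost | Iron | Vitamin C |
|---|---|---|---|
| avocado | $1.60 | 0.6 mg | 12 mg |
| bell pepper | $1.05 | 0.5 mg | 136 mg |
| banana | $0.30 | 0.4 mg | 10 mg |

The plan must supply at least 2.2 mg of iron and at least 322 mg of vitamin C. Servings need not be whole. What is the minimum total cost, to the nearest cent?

Compare the cost at each extreme point of the feasible region.
avocado only: max(2.2/0.6, 322/12) = 26.83 servings → $42.93.
bell pepper only: max(2.2/0.5, 322/136) = 4.4 servings → $4.62.
banana only: max(2.2/0.4, 322/10) = 32.2 servings → $9.66.
avocado + bell pepper with both tight: 1.828 servings and 2.206 servings → $5.24.
avocado + banana: the both-tight solution has a negative serving — not a feasible corner.
bell pepper + banana with both tight: 2.162 servings and 2.798 servings → $3.11.
Cheapest feasible corner: $3.11.

$3.11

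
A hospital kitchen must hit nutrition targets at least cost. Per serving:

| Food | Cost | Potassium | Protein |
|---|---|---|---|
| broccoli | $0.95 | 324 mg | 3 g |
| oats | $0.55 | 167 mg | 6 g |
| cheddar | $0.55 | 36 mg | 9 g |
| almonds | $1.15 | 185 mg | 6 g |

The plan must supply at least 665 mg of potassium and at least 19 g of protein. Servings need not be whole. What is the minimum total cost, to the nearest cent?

With two linear requirements the optimum uses one or two foods; enumerate the corners.
broccoli only: max(665/324, 19/3) = 6.333 servings → $6.02.
oats only: max(665/167, 19/6) = 3.982 servings → $2.19.
cheddar only: max(665/36, 19/9) = 18.47 servings → $10.16.
almonds only: max(665/185, 19/6) = 3.595 servings → $4.13.
broccoli + oats with both tight: 0.5662 servings and 2.884 servings → $2.12.
broccoli + cheddar with both tight: 1.888 servings and 1.482 servings → $2.61.
broccoli + almonds with both tight: 0.342 servings and 2.996 servings → $3.77.
oats + cheddar with both targets exact would need a negative amount; discard.
oats + almonds with both targets exact would need a negative amount; discard.
cheddar + almonds: the both-tight solution has a negative serving — not a feasible corner.
So the least-cost plan costs $2.12.

$2.12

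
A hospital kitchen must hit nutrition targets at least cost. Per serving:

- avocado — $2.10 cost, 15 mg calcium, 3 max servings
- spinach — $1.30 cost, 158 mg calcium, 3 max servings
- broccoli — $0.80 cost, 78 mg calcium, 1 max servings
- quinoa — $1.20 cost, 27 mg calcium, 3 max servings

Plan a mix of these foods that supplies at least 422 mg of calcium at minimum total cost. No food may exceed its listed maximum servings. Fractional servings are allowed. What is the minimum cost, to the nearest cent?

Cost per mg of calcium: spinach $0.0082, broccoli $0.0103, quinoa $0.0444, avocado $0.1400.
Take 2.671 servings of spinach: +422.0 mg calcium for $3.47 (total $3.47, still need 0.0 mg).
Filling from the cheapest source first is optimal under one linear minimum: $3.47.

$3.47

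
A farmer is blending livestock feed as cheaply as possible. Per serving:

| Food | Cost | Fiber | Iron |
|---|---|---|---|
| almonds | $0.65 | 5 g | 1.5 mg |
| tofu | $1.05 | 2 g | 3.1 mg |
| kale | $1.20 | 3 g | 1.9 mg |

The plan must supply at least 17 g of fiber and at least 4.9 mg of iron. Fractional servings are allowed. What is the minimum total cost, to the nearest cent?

$2.21

Compare the cost at each extreme point of the feasible region.
almonds only: max(17/5, 4.9/1.5) = 3.4 servings → $2.21.
tofu only: max(17/2, 4.9/3.1) = 8.5 servings → $8.93.
kale only: max(17/3, 4.9/1.9) = 5.667 servings → $6.80.
almonds + tofu with both targets exact would need a negative amount; discard.
almonds + kale: the both-tight solution has a negative serving — not a feasible corner.
tofu + kale: intersection lies outside the first quadrant.
Cheapest feasible corner: $2.21.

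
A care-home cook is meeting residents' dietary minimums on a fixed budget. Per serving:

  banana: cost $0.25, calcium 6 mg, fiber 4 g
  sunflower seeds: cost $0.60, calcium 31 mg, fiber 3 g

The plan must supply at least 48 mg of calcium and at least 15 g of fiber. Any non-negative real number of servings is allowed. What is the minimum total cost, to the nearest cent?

$1.33

A basic optimal solution has at most two foods positive. Try each food alone and each pair with both targets met exactly.
banana only: max(48/6, 15/4) = 8 servings → $2.00.
sunflower seeds only: max(48/31, 15/3) = 5 servings → $3.00.
banana + sunflower seeds with both tight: 3.028 servings and 0.9623 servings → $1.33.
So the least-cost plan costs $1.33.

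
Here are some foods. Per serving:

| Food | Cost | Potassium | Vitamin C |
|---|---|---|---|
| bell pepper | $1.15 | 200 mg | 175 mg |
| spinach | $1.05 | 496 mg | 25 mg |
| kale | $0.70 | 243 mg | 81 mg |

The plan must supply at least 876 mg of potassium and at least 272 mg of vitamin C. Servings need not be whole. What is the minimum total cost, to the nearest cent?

$2.47

This is a tiny linear program; its minimum lies at a vertex of the feasible set. List the vertices and price them.
bell pepper only: max(876/200, 272/175) = 4.38 servings → $5.04.
spinach only: max(876/496, 272/25) = 10.88 servings → $11.42.
kale only: max(876/243, 272/81) = 3.605 servings → $2.52.
bell pepper + spinach with both tight: 1.382 servings and 1.209 servings → $2.86.
bell pepper + kale: the both-tight solution has a negative serving — not a feasible corner.
spinach + kale with both tight: 0.1425 servings and 3.314 servings → $2.47.
The minimum over all feasible corners is $2.47.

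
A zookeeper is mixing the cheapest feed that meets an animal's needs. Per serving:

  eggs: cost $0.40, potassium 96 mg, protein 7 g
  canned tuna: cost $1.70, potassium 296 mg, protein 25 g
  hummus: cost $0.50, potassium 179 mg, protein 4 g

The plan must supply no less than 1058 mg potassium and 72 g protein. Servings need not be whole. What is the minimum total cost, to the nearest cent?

$4.27

The cheapest plan sits at a corner of the feasible region — with two constraints it uses at most two foods.
eggs only: max(1058/96, 72/7) = 11.02 servings → $4.41.
canned tuna only: max(1058/296, 72/25) = 3.574 servings → $6.08.
hummus only: max(1058/179, 72/4) = 18 servings → $9.00.
eggs + canned tuna with both targets exact would need a negative amount; discard.
eggs + hummus with both tight: 9.961 servings and 0.5685 servings → $4.27.
canned tuna + hummus with both tight: 2.63 servings and 1.561 servings → $5.25.
Cheapest feasible corner: $4.27.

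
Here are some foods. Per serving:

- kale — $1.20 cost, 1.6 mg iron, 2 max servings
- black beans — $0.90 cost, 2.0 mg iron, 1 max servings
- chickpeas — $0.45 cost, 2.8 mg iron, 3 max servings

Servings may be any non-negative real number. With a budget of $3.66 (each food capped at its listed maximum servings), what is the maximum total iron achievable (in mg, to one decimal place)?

12.3 mg

Iron per dollar: chickpeas 6.222, black beans 2.222, kale 1.333.
Take 3 servings of chickpeas: spends $1.35, +8.4 mg iron (running total 8.4 mg).
Take 1 serving of black beans: spends $0.90, +2.0 mg iron (running total 10.4 mg).
Take 1.175 servings of kale: spends $1.41, +1.9 mg iron (running total 12.3 mg).
Filling greedily by iron-per-dollar is optimal for one linear limit, giving 12.3 mg.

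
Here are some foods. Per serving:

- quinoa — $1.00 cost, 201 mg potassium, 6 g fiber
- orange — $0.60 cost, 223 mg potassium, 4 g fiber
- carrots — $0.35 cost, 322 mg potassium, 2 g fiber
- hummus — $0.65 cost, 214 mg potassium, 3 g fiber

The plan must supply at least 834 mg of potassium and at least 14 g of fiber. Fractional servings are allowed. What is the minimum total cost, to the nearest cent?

$2.11

A basic optimal solution has at most two foods positive. Try each food alone and each pair with both targets met exactly.
quinoa only: max(834/201, 14/6) = 4.149 servings → $4.15.
orange only: max(834/223, 14/4) = 3.74 servings → $2.24.
carrots only: max(834/322, 14/2) = 7 servings → $2.45.
hummus only: max(834/214, 14/3) = 4.667 servings → $3.03.
quinoa + orange with both targets exact would need a negative amount; discard.
quinoa + carrots with both tight: 1.856 servings and 1.431 servings → $2.36.
quinoa + hummus with both tight: 0.7254 servings and 3.216 servings → $2.82.
orange + carrots with both tight: 3.373 servings and 0.2542 servings → $2.11.
orange + hummus with both tight: 2.642 servings and 1.144 servings → $2.33.
carrots + hummus: the both-tight solution has a negative serving — not a feasible corner.
The minimum over all feasible corners is $2.11.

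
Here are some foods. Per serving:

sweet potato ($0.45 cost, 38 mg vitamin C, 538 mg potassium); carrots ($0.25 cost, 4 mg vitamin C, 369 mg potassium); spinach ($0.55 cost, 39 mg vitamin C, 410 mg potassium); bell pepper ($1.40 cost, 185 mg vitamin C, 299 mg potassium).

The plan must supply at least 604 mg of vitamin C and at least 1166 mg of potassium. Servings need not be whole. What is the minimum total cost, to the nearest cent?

$4.64

The cheapest plan sits at a corner of the feasible region — with two constraints it uses at most two foods.
sweet potato only: max(604/38, 1166/538) = 15.89 servings → $7.15.
carrots only: max(604/4, 1166/369) = 151 servings → $37.75.
spinach only: max(604/39, 1166/410) = 15.49 servings → $8.52.
bell pepper only: max(604/185, 1166/299) = 3.9 servings → $5.46.
sweet potato + carrots: intersection lies outside the first quadrant.
sweet potato + spinach with both targets exact would need a negative amount; discard.
sweet potato + bell pepper with both tight: 0.3983 servings and 3.183 servings → $4.64.
carrots + spinach with both targets exact would need a negative amount; discard.
carrots + bell pepper with both tight: 0.5236 servings and 3.254 servings → $4.69.
spinach + bell pepper with both tight: 0.547 servings and 3.15 servings → $4.71.
So the least-cost plan costs $4.64.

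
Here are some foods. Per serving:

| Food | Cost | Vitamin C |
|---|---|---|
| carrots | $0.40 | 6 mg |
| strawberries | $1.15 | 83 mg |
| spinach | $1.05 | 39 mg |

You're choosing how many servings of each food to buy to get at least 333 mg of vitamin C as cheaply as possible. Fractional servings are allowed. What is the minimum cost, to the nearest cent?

$4.61

Cost per mg of vitamin C: strawberries $0.0139, spinach $0.0269, carrots $0.0667.
With no serving limits, use only strawberries: 333 mg / 83 mg = 4.012 servings × $1.15 = $4.61.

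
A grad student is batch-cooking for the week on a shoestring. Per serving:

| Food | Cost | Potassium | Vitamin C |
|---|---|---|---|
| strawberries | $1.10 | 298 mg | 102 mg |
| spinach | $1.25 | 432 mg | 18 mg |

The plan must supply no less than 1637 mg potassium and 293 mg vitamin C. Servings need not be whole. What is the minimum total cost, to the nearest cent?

$5.33

A basic optimal solution has at most two foods positive. Try each food alone and each pair with both targets met exactly.
strawberries only: max(1637/298, 293/102) = 5.493 servings → $6.04.
spinach only: max(1637/432, 293/18) = 16.28 servings → $20.35.
strawberries + spinach with both tight: 2.509 servings and 2.058 servings → $5.33.
The minimum over all feasible corners is $5.33.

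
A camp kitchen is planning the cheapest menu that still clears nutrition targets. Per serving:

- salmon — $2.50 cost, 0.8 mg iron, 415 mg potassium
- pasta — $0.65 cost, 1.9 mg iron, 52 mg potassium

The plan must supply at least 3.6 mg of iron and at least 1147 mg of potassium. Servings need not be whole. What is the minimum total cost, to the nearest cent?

$7.17

A basic optimal solution has at most two foods positive. Try each food alone and each pair with both targets met exactly.
salmon only: max(3.6/0.8, 1147/415) = 4.5 servings → $11.25.
pasta only: max(3.6/1.9, 1147/52) = 22.06 servings → $14.34.
salmon + pasta with both tight: 2.667 servings and 0.7717 servings → $7.17.
Cheapest feasible corner: $7.17.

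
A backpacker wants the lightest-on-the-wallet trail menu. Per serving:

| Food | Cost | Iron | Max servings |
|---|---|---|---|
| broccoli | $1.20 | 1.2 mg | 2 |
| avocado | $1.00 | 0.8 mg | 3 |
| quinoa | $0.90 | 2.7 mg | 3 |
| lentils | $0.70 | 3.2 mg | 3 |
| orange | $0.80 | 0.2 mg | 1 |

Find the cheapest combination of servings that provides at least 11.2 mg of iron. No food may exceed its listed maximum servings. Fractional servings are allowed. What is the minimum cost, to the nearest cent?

Cost per mg of iron: lentils $0.2188, quinoa $0.3333, broccoli $1.0000, avocado $1.2500, orange $4.0000.
Take 3 servings of lentils: +9.6 mg iron for $2.10 (total $2.10, still need 1.6 mg).
Take 0.5926 servings of quinoa: +1.6 mg iron for $0.53 (total $2.63, still need 0.0 mg).
Filling from the cheapest source first is optimal under one linear minimum: $2.63.

$2.63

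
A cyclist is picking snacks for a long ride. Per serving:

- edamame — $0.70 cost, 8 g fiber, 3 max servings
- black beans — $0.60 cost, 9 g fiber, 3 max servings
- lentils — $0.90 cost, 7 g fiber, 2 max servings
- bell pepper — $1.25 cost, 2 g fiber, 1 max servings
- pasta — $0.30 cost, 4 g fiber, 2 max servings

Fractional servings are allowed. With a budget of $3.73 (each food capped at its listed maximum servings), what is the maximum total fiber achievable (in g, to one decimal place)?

Fiber per dollar: black beans 15, pasta 13.33, edamame 11.43, lentils 7.778, bell pepper 1.6.
Take 3 servings of black beans: spends $1.80, +27.0 g fiber (running total 27.0 g).
Take 2 servings of pasta: spends $0.60, +8.0 g fiber (running total 35.0 g).
Take 1.9 servings of edamame: spends $1.33, +15.2 g fiber (running total 50.2 g).
Greedy by best ratio exhausts the cost allowance optimally: 50.2 g.

50.2 g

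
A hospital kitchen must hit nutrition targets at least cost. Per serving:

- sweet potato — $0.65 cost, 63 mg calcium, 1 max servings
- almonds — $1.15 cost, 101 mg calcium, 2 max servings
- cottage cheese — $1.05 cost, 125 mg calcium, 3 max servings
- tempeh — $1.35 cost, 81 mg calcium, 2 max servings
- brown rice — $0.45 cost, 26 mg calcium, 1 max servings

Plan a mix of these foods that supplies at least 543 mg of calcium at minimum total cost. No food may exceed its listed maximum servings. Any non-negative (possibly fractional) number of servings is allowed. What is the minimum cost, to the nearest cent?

$5.00

Cost per mg of calcium: cottage cheese $0.0084, sweet potato $0.0103, almonds $0.0114, tempeh $0.0167, brown rice $0.0173.
Take 3 servings of cottage cheese: +375.0 mg calcium for $3.15 (total $3.15, still need 168.0 mg).
Take 1 serving of sweet potato: +63.0 mg calcium for $0.65 (total $3.80, still need 105.0 mg).
Take 1.04 servings of almonds: +105.0 mg calcium for $1.20 (total $5.00, still need 0.0 mg).
Greedy by cheapest-per-mg is optimal for a single linear constraint, so the minimum cost is $5.00.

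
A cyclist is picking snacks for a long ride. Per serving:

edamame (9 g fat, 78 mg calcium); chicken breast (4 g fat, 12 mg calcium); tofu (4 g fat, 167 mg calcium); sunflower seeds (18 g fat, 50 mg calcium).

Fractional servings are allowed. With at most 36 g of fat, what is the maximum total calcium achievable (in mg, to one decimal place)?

Calcium per g fat: tofu 41.75, edamame 8.667, chicken breast 3, sunflower seeds 2.778.
With no serving limits, spend the whole fat allowance on tofu: 36 g / 4 g × 167 mg = 1503.0 mg.

1503.0 mg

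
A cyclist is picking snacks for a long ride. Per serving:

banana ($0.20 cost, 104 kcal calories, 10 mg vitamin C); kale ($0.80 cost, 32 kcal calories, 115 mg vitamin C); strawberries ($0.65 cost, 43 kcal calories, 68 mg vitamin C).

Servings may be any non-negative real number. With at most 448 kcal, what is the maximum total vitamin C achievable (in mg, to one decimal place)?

1610.0 mg

Vitamin C per kcal: kale 3.594, strawberries 1.581, banana 0.09615.
With no serving limits, spend the whole calories allowance on kale: 448 kcal / 32 kcal × 115 mg = 1610.0 mg.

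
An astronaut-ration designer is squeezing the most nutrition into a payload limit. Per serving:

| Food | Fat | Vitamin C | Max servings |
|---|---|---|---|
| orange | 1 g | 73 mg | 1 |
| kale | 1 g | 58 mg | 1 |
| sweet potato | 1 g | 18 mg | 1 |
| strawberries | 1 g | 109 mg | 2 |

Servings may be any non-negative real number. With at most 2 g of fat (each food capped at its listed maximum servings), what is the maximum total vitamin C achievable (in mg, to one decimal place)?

Vitamin C per g fat: strawberries 109, orange 73, kale 58, sweet potato 18.
Take 2 servings of strawberries: uses 2 g fat, +218.0 mg vitamin C (running total 218.0 mg).
Filling greedily by vitamin C-per-g fat is optimal for one linear limit, giving 218.0 mg.

218.0 mg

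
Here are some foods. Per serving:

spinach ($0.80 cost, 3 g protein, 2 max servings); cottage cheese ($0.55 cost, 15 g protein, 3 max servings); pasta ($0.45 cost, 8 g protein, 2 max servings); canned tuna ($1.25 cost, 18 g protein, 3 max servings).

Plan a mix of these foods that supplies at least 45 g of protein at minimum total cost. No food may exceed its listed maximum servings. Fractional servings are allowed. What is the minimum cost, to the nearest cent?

$1.65

Cost per g of protein: cottage cheese $0.0367, pasta $0.0563, canned tuna $0.0694, spinach $0.2667.
Take 3 servings of cottage cheese: +45.0 g protein for $1.65 (total $1.65, still need 0.0 g).
Filling from the cheapest source first is optimal under one linear minimum: $1.65.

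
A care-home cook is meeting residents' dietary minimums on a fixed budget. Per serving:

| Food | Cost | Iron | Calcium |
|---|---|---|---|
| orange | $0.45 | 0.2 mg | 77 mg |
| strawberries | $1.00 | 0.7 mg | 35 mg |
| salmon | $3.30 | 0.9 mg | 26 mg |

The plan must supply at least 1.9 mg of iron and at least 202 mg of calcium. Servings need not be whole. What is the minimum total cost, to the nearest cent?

The cheapest plan sits at a corner of the feasible region — with two constraints it uses at most two foods.
orange only: max(1.9/0.2, 202/77) = 9.5 servings → $4.28.
strawberries only: max(1.9/0.7, 202/35) = 5.771 servings → $5.77.
salmon only: max(1.9/0.9, 202/26) = 7.769 servings → $25.64.
orange + strawberries with both tight: 1.597 servings and 2.258 servings → $2.98.
orange + salmon with both tight: 2.066 servings and 1.652 servings → $6.38.
strawberries + salmon with both targets exact would need a negative amount; discard.
Cheapest feasible corner: $2.98.

$2.98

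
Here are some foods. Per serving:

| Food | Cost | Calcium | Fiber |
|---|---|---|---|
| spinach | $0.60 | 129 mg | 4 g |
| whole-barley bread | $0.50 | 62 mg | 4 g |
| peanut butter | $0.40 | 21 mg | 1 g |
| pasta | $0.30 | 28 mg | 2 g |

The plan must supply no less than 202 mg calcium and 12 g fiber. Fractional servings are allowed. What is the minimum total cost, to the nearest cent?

Check every corner: each single food scaled to meet both minima, and each pair solved so both constraints bind.
spinach only: max(202/129, 12/4) = 3 servings → $1.80.
whole-barley bread only: max(202/62, 12/4) = 3.258 servings → $1.63.
peanut butter only: max(202/21, 12/1) = 12 servings → $4.80.
pasta only: max(202/28, 12/2) = 7.214 servings → $2.16.
spinach + whole-barley bread with both tight: 0.2388 servings and 2.761 servings → $1.52.
spinach + peanut butter with both targets exact would need a negative amount; discard.
spinach + pasta with both tight: 0.4658 servings and 5.068 servings → $1.80.
whole-barley bread + peanut butter with both tight: 2.273 servings and 2.909 servings → $2.30.
whole-barley bread + pasta: the both-tight solution has a negative serving — not a feasible corner.
peanut butter + pasta with both tight: 4.857 servings and 3.571 servings → $3.01.
The minimum over all feasible corners is $1.52.

$1.52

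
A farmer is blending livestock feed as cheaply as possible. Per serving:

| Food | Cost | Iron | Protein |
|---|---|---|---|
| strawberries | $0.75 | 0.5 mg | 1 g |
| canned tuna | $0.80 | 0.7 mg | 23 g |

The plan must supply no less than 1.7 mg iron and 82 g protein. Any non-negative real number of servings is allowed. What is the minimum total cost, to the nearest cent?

Compare the cost at each extreme point of the feasible region.
strawberries only: max(1.7/0.5, 82/1) = 82 servings → $61.50.
canned tuna only: max(1.7/0.7, 82/23) = 3.565 servings → $2.85.
strawberries + canned tuna: intersection lies outside the first quadrant.
Cheapest feasible corner: $2.85.

$2.85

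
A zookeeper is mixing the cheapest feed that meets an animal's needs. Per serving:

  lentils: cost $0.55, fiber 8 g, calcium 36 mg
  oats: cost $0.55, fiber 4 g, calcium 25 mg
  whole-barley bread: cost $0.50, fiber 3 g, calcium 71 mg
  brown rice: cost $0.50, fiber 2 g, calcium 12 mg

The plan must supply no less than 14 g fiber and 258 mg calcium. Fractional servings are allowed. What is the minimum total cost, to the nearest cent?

Check every corner: each single food scaled to meet both minima, and each pair solved so both constraints bind.
lentils only: max(14/8, 258/36) = 7.167 servings → $3.94.
oats only: max(14/4, 258/25) = 10.32 servings → $5.68.
whole-barley bread only: max(14/3, 258/71) = 4.667 servings → $2.33.
brown rice only: max(14/2, 258/12) = 21.5 servings → $10.75.
lentils + oats: the both-tight solution has a negative serving — not a feasible corner.
lentils + whole-barley bread with both tight: 0.4783 servings and 3.391 servings → $1.96.
lentils + brown rice with both targets exact would need a negative amount; discard.
oats + whole-barley bread with both tight: 1.053 servings and 3.263 servings → $2.21.
oats + brown rice: the both-tight solution has a negative serving — not a feasible corner.
whole-barley bread + brown rice with both tight: 3.283 servings and 2.075 servings → $2.68.
Cheapest feasible corner: $1.96.

$1.96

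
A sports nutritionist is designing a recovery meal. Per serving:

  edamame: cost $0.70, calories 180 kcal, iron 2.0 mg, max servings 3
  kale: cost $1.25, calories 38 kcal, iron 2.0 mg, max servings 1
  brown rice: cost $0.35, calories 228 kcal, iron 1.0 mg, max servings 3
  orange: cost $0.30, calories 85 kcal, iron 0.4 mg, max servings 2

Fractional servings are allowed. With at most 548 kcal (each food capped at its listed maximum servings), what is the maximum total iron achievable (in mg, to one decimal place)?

7.7 mg

Iron per kcal: kale 0.05263, edamame 0.01111, orange 0.004706, brown rice 0.004386.
Take 1 serving of kale: uses 38 kcal, +2.0 mg iron (running total 2.0 mg).
Take 2.833 servings of edamame: uses 510 kcal, +5.7 mg iron (running total 7.7 mg).
Greedy by best ratio exhausts the calories allowance optimally: 7.7 mg.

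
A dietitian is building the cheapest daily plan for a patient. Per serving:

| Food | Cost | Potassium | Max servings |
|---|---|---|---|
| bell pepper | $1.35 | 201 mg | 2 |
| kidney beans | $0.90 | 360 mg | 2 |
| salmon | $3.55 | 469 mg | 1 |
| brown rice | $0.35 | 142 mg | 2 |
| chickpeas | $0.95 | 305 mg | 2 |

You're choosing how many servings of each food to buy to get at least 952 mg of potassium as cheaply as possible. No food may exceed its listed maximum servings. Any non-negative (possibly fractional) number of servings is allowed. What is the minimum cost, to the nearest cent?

Cost per mg of potassium: brown rice $0.0025, kidney beans $0.0025, chickpeas $0.0031, bell pepper $0.0067, salmon $0.0076.
Take 2 servings of brown rice: +284.0 mg potassium for $0.70 (total $0.70, still need 668.0 mg).
Take 1.856 servings of kidney beans: +668.0 mg potassium for $1.67 (total $2.37, still need 0.0 mg).
Greedy by cheapest-per-mg is optimal for a single linear constraint, so the minimum cost is $2.37.

$2.37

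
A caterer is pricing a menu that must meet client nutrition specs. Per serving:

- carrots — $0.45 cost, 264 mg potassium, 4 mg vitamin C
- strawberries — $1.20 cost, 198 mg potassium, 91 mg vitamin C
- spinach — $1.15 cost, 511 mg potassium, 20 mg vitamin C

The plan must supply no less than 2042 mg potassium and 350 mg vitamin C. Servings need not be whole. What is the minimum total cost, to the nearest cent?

With two linear requirements the optimum uses one or two foods; enumerate the corners.
carrots only: max(2042/264, 350/4) = 87.5 servings → $39.38.
strawberries only: max(2042/198, 350/91) = 10.31 servings → $12.38.
spinach only: max(2042/511, 350/20) = 17.5 servings → $20.12.
carrots + strawberries with both tight: 5.016 servings and 3.626 servings → $6.61.
carrots + spinach: intersection lies outside the first quadrant.
strawberries + spinach with both tight: 3.244 servings and 2.739 servings → $7.04.
Cheapest feasible corner: $6.61.

$6.61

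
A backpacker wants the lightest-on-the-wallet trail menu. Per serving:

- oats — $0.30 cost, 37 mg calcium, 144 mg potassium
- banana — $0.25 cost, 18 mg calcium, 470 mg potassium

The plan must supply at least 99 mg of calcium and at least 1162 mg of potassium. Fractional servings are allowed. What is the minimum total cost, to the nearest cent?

oats only: max(99/37, 1162/144) = 8.069 servings → $2.42.
banana only: max(99/18, 1162/470) = 5.5 servings → $1.38.
oats + banana with both tight: 1.731 servings and 1.942 servings → $1.00.
Cheapest feasible corner: $1.00.

$1.00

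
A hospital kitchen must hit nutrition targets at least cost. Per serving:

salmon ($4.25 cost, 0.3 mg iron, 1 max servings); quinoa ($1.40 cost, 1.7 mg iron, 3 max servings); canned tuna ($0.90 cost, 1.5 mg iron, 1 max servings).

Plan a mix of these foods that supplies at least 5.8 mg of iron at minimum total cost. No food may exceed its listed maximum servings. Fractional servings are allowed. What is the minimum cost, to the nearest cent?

$4.44

Cost per mg of iron: canned tuna $0.6000, quinoa $0.8235, salmon $14.1667.
Take 1 serving of canned tuna: +1.5 mg iron for $0.90 (total $0.90, still need 4.3 mg).
Take 2.529 servings of quinoa: +4.3 mg iron for $3.54 (total $4.44, still need 0.0 mg).
Filling from the cheapest source first is optimal under one linear minimum: $4.44.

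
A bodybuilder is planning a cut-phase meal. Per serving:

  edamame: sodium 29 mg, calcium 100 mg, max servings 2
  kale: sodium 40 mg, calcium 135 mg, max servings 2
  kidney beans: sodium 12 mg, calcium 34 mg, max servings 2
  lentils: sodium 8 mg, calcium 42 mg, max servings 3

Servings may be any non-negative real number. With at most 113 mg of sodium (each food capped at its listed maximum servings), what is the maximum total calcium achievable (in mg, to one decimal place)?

430.6 mg

Calcium per mg sodium: lentils 5.25, edamame 3.448, kale 3.375, kidney beans 2.833.
Take 3 servings of lentils: uses 24 mg sodium, +126.0 mg calcium (running total 126.0 mg).
Take 2 servings of edamame: uses 58 mg sodium, +200.0 mg calcium (running total 326.0 mg).
Take 0.775 servings of kale: uses 31 mg sodium, +104.6 mg calcium (running total 430.6 mg).
Filling greedily by calcium-per-mg sodium is optimal for one linear limit, giving 430.6 mg.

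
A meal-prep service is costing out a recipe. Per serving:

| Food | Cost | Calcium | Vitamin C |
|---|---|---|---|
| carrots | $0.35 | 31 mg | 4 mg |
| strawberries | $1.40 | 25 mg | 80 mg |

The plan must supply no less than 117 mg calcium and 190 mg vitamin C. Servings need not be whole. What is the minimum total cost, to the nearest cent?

The cheapest plan sits at a corner of the feasible region — with two constraints it uses at most two foods.
carrots only: max(117/31, 190/4) = 47.5 servings → $16.62.
strawberries only: max(117/25, 190/80) = 4.68 servings → $6.55.
carrots + strawberries with both tight: 1.937 servings and 2.278 servings → $3.87.
So the least-cost plan costs $3.87.

$3.87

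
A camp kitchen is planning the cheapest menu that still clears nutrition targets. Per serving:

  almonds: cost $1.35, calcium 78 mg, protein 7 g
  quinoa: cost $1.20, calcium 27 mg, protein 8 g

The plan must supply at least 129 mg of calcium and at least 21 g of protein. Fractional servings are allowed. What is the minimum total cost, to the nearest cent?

Minimising a linear cost over {calcium ≥ 129, protein ≥ 21, servings ≥ 0} — the optimum is at a vertex, using one or two foods.
almonds only: max(129/78, 21/7) = 3 servings → $4.05.
quinoa only: max(129/27, 21/8) = 4.778 servings → $5.73.
almonds + quinoa with both tight: 1.069 servings and 1.69 servings → $3.47.
So the least-cost plan costs $3.47.

$3.47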